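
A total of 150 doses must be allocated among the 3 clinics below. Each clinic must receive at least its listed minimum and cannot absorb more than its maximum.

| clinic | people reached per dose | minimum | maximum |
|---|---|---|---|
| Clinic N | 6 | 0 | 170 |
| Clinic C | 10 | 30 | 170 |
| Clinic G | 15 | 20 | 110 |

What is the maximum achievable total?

Meeting every minimum uses 0+30+20 = 50 doses, leaving 100.
Highest people reached per dose first: Clinic G 15 > Clinic C 10 > Clinic N 6.
Clinic G: +90 to 110 (cap) ; 10 left.
Only 10 left; Clinic C takes them to reach 40.
Total = 10×40 + 15×110 = 2050.

2050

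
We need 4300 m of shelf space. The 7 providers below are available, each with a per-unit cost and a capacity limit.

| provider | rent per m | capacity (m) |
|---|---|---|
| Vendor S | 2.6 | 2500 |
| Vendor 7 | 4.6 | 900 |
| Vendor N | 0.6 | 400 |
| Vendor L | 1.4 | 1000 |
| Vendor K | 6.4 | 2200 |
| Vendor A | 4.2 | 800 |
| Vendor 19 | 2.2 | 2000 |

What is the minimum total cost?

Use providers in increasing cost order.
Take 400 from Vendor N at 0.6 — need 3900 more.
Vendor L at 1.4: take all 1000 m — 2900 still needed.
Vendor 19 at 2.2: take all 2000 m — 900 still needed.
Take 900 from Vendor S at 2.6 to finish.
Vendor A, Vendor 7, Vendor K: unused.
Cost = 400×0.6 + 1000×1.4 + 2000×2.2 + 900×2.6 = 8380.

8380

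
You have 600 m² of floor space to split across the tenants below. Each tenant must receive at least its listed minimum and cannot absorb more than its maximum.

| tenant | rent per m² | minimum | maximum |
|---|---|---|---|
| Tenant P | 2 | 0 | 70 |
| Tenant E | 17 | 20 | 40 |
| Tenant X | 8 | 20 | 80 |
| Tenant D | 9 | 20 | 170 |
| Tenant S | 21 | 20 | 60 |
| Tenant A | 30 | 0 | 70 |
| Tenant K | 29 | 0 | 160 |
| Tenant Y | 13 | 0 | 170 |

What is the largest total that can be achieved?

11770

Meeting every minimum uses 0+20+20+20+20+0+0+0 = 80 m², leaving 520.
Rank by rent per m²: Tenant A 30 > Tenant K 29 > Tenant S 21 > Tenant E 17 > Tenant Y 13 > Tenant D 9 > Tenant X 8 > Tenant P 2.
Tenant A: +70 to 70 (cap) → 450 left.
Give Tenant K 160 more to hit its cap of 160 → 290 left.
Tenant S takes 40 more to reach its cap of 60 → 250 left.
Give Tenant E 20 more to hit its cap of 40 → 230 left.
Tenant Y: +170 to 170 (cap) → 60 left.
Tenant D has room for 150 more but only 60 remain, so it gets 80.
Total = 17×40 + 8×20 + 9×80 + 21×60 + 30×70 + 29×160 + 13×170 = 11770.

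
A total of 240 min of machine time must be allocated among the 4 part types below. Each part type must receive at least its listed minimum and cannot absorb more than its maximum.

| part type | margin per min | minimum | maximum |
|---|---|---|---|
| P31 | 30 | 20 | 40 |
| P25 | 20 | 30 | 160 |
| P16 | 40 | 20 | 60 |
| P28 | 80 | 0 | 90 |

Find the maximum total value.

11800

Meeting every minimum uses 20+30+20+0 = 70 min, leaving 170.
Highest margin per min first: P28 80 > P16 40 > P31 30 > P25 20.
P28: +90 to 90 (cap) → 80 left.
Give P16 40 more to hit its cap of 60 → 40 left.
P31: +20 to 40 (cap) → 20 left.
P25 has room for 130 more but only 20 remain, so it gets 50.
Total = 30×40 + 20×50 + 40×60 + 80×90 = 11800.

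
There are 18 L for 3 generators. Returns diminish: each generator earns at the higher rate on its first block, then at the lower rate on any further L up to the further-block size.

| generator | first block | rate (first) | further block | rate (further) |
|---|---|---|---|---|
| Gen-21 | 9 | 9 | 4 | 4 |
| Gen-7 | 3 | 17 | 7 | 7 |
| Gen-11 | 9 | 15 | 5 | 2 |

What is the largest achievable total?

Treat each block as its own option and order by rate: Gen-7/first 17 > Gen-11/first 15 > Gen-21/first 9 > Gen-7/second 7 > Gen-21/second 4 > Gen-11/second 2.
Fill Gen-7 first block (3 at 17) → 15 left.
Gen-11/first (15): +9 → 6 left.
6 remain; put them into Gen-21 first at 9.
Total = 17×3 + 15×9 + 9×6 = 240.

240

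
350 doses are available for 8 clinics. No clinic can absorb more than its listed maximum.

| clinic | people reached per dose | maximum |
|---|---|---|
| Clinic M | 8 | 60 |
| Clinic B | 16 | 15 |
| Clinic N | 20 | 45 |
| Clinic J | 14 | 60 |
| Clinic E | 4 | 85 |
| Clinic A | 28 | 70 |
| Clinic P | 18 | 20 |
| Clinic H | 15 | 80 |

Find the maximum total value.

5980

Rank by people reached per dose: Clinic A 28 > Clinic N 20 > Clinic P 18 > Clinic B 16 > Clinic H 15 > Clinic J 14 > Clinic M 8 > Clinic E 4.
Give Clinic A 70 to hit its cap of 70 → 280 left.
Clinic N: +45 to 45 (cap) → 235 left.
Give Clinic P 20 to hit its cap of 20 → 215 left.
Clinic B takes 15 to reach its cap of 15 → 200 left.
Clinic H: +80 to 80 (cap) → 120 left.
Give Clinic J 60 to hit its cap of 60 → 60 left.
Give Clinic M 60 to hit its cap of 60 → 0 left.
Total = 8×60 + 16×15 + 20×45 + 14×60 + 28×70 + 18×20 + 15×80 = 5980.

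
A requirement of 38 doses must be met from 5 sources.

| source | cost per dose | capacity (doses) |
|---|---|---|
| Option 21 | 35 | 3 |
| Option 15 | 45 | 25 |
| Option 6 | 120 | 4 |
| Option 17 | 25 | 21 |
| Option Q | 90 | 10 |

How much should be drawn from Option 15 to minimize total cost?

14

Fill from the cheapest source first.
Option 17 at 25: take all 21 doses — 17 still needed.
Option 21 at 35: take all 3 doses — 14 still needed.
Option 15 at 45: take 14 of its 25 — requirement met.
Option Q, Option 6: unused.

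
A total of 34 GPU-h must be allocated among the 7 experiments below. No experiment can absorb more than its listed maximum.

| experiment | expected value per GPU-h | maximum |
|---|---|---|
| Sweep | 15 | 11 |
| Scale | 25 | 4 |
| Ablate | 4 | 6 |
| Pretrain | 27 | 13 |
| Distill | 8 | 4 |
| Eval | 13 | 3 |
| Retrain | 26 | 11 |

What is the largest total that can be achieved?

Highest expected value per GPU-h first: Pretrain 27 > Retrain 26 > Scale 25 > Sweep 15 > Eval 13 > Distill 8 > Ablate 4.
Pretrain: +13 to 13 (cap) → 21 left.
Retrain takes 11 to reach its cap of 11 → 10 left.
Scale: +4 to 4 (cap) → 6 left.
Sweep has room for 11 but only 6 remain, so it gets 6.
Total = 15×6 + 25×4 + 27×13 + 26×11 = 827.

827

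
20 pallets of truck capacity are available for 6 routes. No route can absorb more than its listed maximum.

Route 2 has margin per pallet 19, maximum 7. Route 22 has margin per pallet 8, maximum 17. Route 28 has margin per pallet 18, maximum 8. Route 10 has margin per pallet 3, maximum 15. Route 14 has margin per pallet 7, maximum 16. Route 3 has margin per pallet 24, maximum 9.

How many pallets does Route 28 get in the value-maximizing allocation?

Highest margin per pallet first: Route 3 24 > Route 2 19 > Route 28 18 > Route 22 8 > Route 14 7 > Route 10 3.
Route 3 takes 9 to reach its cap of 9 → 11 left.
Route 2: +7 to 7 (cap) → 4 left.
Only 4 left; Route 28 takes them to reach 4.

4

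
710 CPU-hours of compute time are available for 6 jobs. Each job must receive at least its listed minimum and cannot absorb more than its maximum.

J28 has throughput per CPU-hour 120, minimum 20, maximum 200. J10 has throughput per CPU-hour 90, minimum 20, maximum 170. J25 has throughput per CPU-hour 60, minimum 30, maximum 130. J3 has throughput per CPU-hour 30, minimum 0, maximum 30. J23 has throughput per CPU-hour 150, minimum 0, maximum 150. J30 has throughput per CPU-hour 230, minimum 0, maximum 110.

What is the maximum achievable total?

Meeting every minimum uses 20+20+30+0+0+0 = 70 CPU-hours, leaving 640.
Rank by throughput per CPU-hour: J30 230 > J23 150 > J28 120 > J10 90 > J25 60 > J3 30.
J30: +110 to 110 (cap) ; 530 left.
J23: +150 to 150 (cap) ; 380 left.
J28: +180 to 200 (cap) ; 200 left.
J10 takes 150 more to reach its cap of 170 ; 50 left.
Only 50 left; J25 takes them to reach 80.
Total = 120×200 + 90×170 + 60×80 + 150×150 + 230×110 = 91900.

91900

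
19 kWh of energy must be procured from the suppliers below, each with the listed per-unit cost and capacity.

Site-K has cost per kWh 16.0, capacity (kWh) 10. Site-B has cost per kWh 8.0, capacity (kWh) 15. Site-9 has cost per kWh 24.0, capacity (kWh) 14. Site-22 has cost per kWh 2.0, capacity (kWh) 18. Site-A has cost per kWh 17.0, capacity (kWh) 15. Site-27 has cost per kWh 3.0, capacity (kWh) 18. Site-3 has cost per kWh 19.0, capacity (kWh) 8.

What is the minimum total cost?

Use suppliers in increasing cost order.
Site-22 at 2.0: take all 18 kWh → 1 still needed.
Site-27 (3.0): take the remaining 1 → done.
Site-B, Site-K, Site-A, Site-3, Site-9: unused.
Cost = 18×2.0 + 1×3.0 = 39.

39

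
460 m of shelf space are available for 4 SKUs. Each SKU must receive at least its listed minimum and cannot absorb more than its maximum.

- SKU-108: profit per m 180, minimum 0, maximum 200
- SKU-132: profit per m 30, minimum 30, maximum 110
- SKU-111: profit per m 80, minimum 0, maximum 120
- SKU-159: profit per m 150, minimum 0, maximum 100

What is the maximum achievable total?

Meeting every minimum uses 0+30+0+0 = 30 m, leaving 430.
Order the SKUs by profit per m: SKU-108 180 > SKU-159 150 > SKU-111 80 > SKU-132 30.
SKU-108 takes 200 more to reach its cap of 200 → 230 left.
SKU-159 takes 100 more to reach its cap of 100 → 130 left.
SKU-111: +120 to 120 (cap) → 10 left.
SKU-132: +10 (room for 80) → 40. Pool exhausted.
Total = 180×200 + 30×40 + 80×120 + 150×100 = 61800.

61800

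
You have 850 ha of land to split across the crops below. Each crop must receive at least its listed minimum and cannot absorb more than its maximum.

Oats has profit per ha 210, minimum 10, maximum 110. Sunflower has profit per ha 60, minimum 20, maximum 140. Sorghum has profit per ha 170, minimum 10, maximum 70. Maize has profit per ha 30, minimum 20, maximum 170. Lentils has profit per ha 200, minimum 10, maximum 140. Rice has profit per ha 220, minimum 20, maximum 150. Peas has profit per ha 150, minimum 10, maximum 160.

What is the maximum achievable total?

Meeting every minimum uses 10+20+10+20+10+20+10 = 100 ha, leaving 750.
Highest profit per ha first: Rice 220 > Oats 210 > Lentils 200 > Sorghum 170 > Peas 150 > Sunflower 60 > Maize 30.
Give Rice 130 more to hit its cap of 150 → 620 left.
Give Oats 100 more to hit its cap of 110 → 520 left.
Give Lentils 130 more to hit its cap of 140 → 390 left.
Sorghum takes 60 more to reach its cap of 70 → 330 left.
Give Peas 150 more to hit its cap of 160 → 180 left.
Sunflower: +120 to 140 (cap) → 60 left.
Maize: +60 (room for 150) → 80. Pool exhausted.
Total = 210×110 + 60×140 + 170×70 + 30×80 + 200×140 + 220×150 + 150×160 = 130800.

130800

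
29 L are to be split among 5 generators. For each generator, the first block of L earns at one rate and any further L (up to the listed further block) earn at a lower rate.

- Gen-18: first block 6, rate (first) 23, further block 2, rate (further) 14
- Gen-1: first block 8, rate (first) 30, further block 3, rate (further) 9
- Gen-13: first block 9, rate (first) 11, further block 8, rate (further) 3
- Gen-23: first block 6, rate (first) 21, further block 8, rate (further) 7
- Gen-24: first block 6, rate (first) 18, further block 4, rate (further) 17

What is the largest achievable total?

663

Treat each block as its own option and order by rate: Gen-1/first 30 > Gen-18/first 23 > Gen-23/first 21 > Gen-24/first 18 > Gen-24/second 17 > Gen-18/second 14 > Gen-13/first 11 > Gen-1/second 9 > Gen-23/second 7 > Gen-13/second 3.
Gen-1 first at 30: fill all 8 → 21 left.
Gen-18 first at 23: fill all 6 → 15 left.
Gen-23/first (21): +6 → 9 left.
Gen-24 first at 18: fill all 6 → 3 left.
3 remain; put them into Gen-24 second at 17.
Total = 30×8 + 23×6 + 21×6 + 18×6 + 17×3 = 663.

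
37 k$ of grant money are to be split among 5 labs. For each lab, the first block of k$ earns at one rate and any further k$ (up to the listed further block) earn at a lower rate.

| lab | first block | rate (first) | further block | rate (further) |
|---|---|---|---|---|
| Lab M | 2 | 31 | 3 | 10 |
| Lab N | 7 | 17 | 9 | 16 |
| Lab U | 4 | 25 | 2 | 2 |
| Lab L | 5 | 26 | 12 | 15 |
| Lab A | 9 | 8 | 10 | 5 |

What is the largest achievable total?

Treat each block as its own option and order by rate: Lab M/first 31 > Lab L/first 26 > Lab U/first 25 > Lab N/first 17 > Lab N/second 16 > Lab L/second 15 > Lab M/second 10 > Lab A/first 8 > Lab A/second 5 > Lab U/second 2.
Lab M/first (31): +2 → 35 left.
Lab L/first (26): +5 → 30 left.
Lab U/first (25): +4 → 26 left.
Lab N/first (17): +7 → 19 left.
Lab N/second (16): +9 → 10 left.
10 remain; put them into Lab L second at 15.
Total = 31×2 + 26×5 + 25×4 + 17×7 + 16×9 + 15×10 = 705.

705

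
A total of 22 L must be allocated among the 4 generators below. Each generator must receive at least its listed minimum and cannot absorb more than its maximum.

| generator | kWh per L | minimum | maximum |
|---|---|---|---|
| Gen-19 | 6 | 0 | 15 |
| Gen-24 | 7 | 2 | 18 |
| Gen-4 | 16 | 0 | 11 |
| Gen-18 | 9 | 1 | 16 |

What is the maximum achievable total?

Meeting every minimum uses 0+2+0+1 = 3 L, leaving 19.
Rank by kWh per L: Gen-4 16 > Gen-18 9 > Gen-24 7 > Gen-19 6.
Gen-4: +11 to 11 (cap) → 8 left.
Gen-18: +8 (room for 15) → 9. Pool exhausted.
Total = 7×2 + 16×11 + 9×9 = 271.

271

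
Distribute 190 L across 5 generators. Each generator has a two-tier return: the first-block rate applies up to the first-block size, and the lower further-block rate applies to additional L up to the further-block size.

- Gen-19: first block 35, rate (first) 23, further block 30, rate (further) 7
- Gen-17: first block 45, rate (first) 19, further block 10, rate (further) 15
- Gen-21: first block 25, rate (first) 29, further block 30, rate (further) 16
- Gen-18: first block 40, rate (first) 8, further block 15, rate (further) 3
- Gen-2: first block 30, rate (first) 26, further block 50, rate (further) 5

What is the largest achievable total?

3915

Order all 10 blocks by rate: Gen-21/T1 29 > Gen-2/T1 26 > Gen-19/T1 23 > Gen-17/T1 19 > Gen-21/T2 16 > Gen-17/T2 15 > Gen-18/T1 8 > Gen-19/T2 7 > Gen-2/T2 5 > Gen-18/T2 3.
Fill Gen-21 T1 block (25 at 29) → 165 left.
Fill Gen-2 T1 block (30 at 26) → 135 left.
Gen-19 T1 at 23: fill all 35 → 100 left.
Fill Gen-17 T1 block (45 at 19) → 55 left.
Fill Gen-21 T2 block (30 at 16) → 25 left.
Gen-17/T2 (15): +10 → 15 left.
Gen-18/T1: +15 of 40 at 8; pool empty.
Total = 29×25 + 26×30 + 23×35 + 19×45 + 16×30 + 15×10 + 8×15 = 3915.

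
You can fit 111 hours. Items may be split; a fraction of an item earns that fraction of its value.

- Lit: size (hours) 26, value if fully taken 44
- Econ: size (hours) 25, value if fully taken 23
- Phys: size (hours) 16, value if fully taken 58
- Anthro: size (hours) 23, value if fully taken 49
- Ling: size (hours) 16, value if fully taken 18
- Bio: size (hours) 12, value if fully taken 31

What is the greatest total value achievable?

216.56

Sort by value density: Phys 58/16≈3.62, Bio 31/12≈2.58, Anthro 49/23≈2.13, Lit 44/26≈1.69, Ling 18/16≈1.12, Econ 23/25≈0.92.
All 16 hours of Phys fit (value 58) — 95 remain.
Bio: take in full, 12 hours for value 31 — 83 left.
Take all of Anthro (23 hours, value 49) — 60 hours left.
Lit: take in full, 26 hours for value 44 — 34 left.
Ling: take in full, 16 hours for value 18 — 18 left.
Fill the last 18 hours with part of Econ: 18/25 of it earns 16.56.
Total value = 216.56.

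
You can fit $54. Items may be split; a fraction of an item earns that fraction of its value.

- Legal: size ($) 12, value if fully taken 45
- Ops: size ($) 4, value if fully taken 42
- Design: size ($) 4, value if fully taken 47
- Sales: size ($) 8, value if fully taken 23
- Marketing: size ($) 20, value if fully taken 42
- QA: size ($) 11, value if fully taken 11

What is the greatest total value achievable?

Rank by value-to-size ratio: Design 47/4≈11.8, Ops 42/4≈10.5, Legal 45/12≈3.75, Sales 23/8≈2.88, Marketing 42/20≈2.1, QA 11/11≈1.
Design: take in full, 4 $ for value 47 — 50 left.
All 4 $ of Ops fit (value 42) — 46 remain.
Legal: take in full, 12 $ for value 45 — 34 left.
Sales: take in full, 8 $ for value 23 — 26 left.
All 20 $ of Marketing fit (value 42) — 6 remain.
6 $ left: a 6/11 share of QA gives 11×6/11 = 6.
Total value = 205.

205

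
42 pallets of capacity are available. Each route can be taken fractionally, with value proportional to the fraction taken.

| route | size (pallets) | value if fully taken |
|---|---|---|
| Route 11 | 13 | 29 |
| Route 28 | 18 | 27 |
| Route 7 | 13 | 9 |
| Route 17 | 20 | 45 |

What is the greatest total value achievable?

Rank by value-to-size ratio: Route 17 45/20≈2.25, Route 11 29/13≈2.23, Route 28 27/18≈1.5, Route 7 9/13≈0.692.
All 20 pallets of Route 17 fit (value 45) ; 22 remain.
Take all of Route 11 (13 pallets, value 29) ; 9 pallets left.
9 pallets left: a 9/18 share of Route 28 gives 27×9/18 = 13.5.
Total value = 87.5.

87.5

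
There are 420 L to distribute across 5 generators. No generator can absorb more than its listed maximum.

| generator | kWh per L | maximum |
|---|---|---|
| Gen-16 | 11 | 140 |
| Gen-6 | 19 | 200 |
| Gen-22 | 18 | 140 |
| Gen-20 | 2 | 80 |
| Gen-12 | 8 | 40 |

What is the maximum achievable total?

Order the generators by kWh per L: Gen-6 19 > Gen-22 18 > Gen-16 11 > Gen-12 8 > Gen-20 2.
Give Gen-6 200 to hit its cap of 200 → 220 left.
Gen-22: +140 to 140 (cap) → 80 left.
Only 80 left; Gen-16 takes them to reach 80.
Total = 11×80 + 19×200 + 18×140 = 7200.

7200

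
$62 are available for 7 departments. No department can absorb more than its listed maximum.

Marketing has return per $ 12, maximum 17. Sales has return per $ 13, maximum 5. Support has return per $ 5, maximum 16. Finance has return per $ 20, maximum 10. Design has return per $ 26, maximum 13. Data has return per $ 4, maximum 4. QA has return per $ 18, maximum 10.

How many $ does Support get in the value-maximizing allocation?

Rank by return per $: Design 26 > Finance 20 > QA 18 > Sales 13 > Marketing 12 > Support 5 > Data 4.
Design takes 13 to reach its cap of 13 → 49 left.
Finance: +10 to 10 (cap) → 39 left.
QA: +10 to 10 (cap) → 29 left.
Sales: +5 to 5 (cap) → 24 left.
Marketing takes 17 to reach its cap of 17 → 7 left.
Only 7 left; Support takes them to reach 7.

7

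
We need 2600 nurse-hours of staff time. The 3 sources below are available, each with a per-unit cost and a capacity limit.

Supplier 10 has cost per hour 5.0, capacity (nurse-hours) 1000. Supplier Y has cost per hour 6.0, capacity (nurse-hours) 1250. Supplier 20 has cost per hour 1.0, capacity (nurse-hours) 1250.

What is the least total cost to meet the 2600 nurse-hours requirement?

Cheapest first:
Take 1250 from Supplier 20 at 1.0 — need 1350 more.
Take 1000 from Supplier 10 at 5.0 — need 350 more.
Supplier Y (6.0): take the remaining 350 — done.
Cost = 1250×1.0 + 1000×5.0 + 350×6.0 = 8350.

8350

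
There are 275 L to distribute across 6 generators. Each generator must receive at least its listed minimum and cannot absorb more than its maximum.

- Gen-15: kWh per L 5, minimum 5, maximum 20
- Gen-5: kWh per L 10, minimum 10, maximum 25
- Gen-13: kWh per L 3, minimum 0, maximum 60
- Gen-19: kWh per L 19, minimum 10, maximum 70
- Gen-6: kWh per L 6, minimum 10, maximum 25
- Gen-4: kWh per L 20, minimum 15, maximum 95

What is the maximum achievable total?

Meeting every minimum uses 5+10+0+10+10+15 = 50 L, leaving 225.
Rank by kWh per L: Gen-4 20 > Gen-19 19 > Gen-5 10 > Gen-6 6 > Gen-15 5 > Gen-13 3.
Gen-4 takes 80 more to reach its cap of 95 ; 145 left.
Gen-19 takes 60 more to reach its cap of 70 ; 85 left.
Gen-5 takes 15 more to reach its cap of 25 ; 70 left.
Gen-6 takes 15 more to reach its cap of 25 ; 55 left.
Gen-15: +15 to 20 (cap) ; 40 left.
Gen-13: +40 (room for 60) → 40. Pool exhausted.
Total = 5×20 + 10×25 + 3×40 + 19×70 + 6×25 + 20×95 = 3850.

3850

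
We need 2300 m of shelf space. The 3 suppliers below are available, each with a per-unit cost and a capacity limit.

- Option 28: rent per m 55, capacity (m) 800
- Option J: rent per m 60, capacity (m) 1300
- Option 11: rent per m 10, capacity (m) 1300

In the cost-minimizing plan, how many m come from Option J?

200

Use suppliers in increasing cost order.
Option 11 (10): use full 1300 → 1000 m to go.
Option 28 (55): use full 800 → 200 m to go.
Option J at 60: take 200 of its 1300 → requirement met.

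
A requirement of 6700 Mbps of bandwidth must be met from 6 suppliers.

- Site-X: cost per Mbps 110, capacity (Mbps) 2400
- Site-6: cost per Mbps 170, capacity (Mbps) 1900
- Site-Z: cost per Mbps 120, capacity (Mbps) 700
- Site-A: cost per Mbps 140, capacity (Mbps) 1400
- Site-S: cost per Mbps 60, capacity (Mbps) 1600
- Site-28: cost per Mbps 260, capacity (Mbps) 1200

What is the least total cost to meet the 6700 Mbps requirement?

Fill from the cheapest supplier first.
Site-S at 60: take all 1600 Mbps — 5100 still needed.
Site-X (110): use full 2400 — 2700 Mbps to go.
Site-Z at 120: take all 700 Mbps — 2000 still needed.
Take 1400 from Site-A at 140 — need 600 more.
Take 600 from Site-6 at 170 to finish.
Site-28: unused.
Cost = 1600×60 + 2400×110 + 700×120 + 1400×140 + 600×170 = 742000.

742000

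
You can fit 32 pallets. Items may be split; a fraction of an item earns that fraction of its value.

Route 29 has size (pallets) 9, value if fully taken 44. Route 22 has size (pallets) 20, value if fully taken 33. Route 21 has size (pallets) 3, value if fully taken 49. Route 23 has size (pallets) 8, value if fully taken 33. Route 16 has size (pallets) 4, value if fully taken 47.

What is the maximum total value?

Rank by value-to-size ratio: Route 21 49/3≈16.3, Route 16 47/4≈11.8, Route 29 44/9≈4.89, Route 23 33/8≈4.12, Route 22 33/20≈1.65.
All 3 pallets of Route 21 fit (value 49) ; 29 remain.
Route 16: take in full, 4 pallets for value 47 ; 25 left.
Take all of Route 29 (9 pallets, value 44) ; 16 pallets left.
Take all of Route 23 (8 pallets, value 33) ; 8 pallets left.
8 pallets left: a 8/20 share of Route 22 gives 33×8/20 = 13.2.
Total value = 186.2.

186.2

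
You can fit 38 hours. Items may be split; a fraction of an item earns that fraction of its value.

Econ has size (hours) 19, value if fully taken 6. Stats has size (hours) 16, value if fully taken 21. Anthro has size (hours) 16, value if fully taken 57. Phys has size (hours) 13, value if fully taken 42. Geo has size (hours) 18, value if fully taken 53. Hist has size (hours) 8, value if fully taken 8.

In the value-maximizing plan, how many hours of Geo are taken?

Rank by value-to-size ratio: Anthro 57/16≈3.56, Phys 42/13≈3.23, Geo 53/18≈2.94, Stats 21/16≈1.31, Hist 8/8≈1, Econ 6/19≈0.316.
Anthro: take in full, 16 hours for value 57 ; 22 left.
All 13 hours of Phys fit (value 42) ; 9 remain.
9 hours left: a 9/18 share of Geo gives 53×9/18 = 26.5.

9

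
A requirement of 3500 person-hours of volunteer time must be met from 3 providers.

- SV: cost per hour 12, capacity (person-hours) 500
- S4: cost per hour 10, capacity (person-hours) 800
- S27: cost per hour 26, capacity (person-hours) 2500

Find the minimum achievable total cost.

71200

Fill from the cheapest provider first.
Take 800 from S4 at 10 → need 2700 more.
Take 500 from SV at 12 → need 2200 more.
Take 2200 from S27 at 26 to finish.
Cost = 800×10 + 500×12 + 2200×26 = 71200.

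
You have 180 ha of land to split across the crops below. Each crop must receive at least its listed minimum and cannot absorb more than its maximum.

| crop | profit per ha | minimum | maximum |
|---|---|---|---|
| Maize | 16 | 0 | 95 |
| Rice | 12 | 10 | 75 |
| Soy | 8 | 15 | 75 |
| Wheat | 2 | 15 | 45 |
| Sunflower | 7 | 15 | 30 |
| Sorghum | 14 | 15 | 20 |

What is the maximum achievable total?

Meeting every minimum uses 0+10+15+15+15+15 = 70 ha, leaving 110.
Order the crops by profit per ha: Maize 16 > Sorghum 14 > Rice 12 > Soy 8 > Sunflower 7 > Wheat 2.
Maize: +95 to 95 (cap) ; 15 left.
Sorghum takes 5 more to reach its cap of 20 ; 10 left.
Only 10 left; Rice takes them to reach 20.
Total = 16×95 + 12×20 + 8×15 + 2×15 + 7×15 + 14×20 = 2295.

2295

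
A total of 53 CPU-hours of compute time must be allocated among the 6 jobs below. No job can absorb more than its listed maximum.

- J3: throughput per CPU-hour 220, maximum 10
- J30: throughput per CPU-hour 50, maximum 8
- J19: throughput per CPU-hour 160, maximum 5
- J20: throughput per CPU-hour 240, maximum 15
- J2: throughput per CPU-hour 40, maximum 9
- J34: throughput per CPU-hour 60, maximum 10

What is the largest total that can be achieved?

Order the jobs by throughput per CPU-hour: J20 240 > J3 220 > J19 160 > J34 60 > J30 50 > J2 40.
J20 takes 15 to reach its cap of 15 → 38 left.
J3 takes 10 to reach its cap of 10 → 28 left.
J19 takes 5 to reach its cap of 5 → 23 left.
J34 takes 10 to reach its cap of 10 → 13 left.
J30: +8 to 8 (cap) → 5 left.
J2: +5 (room for 9) → 5. Pool exhausted.
Total = 220×10 + 50×8 + 160×5 + 240×15 + 40×5 + 60×10 = 7800.

7800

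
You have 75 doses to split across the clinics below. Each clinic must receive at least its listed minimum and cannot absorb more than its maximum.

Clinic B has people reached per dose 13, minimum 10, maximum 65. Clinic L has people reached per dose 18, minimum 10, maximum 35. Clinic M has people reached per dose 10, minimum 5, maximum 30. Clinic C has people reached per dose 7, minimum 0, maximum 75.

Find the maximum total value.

Meeting every minimum uses 10+10+5+0 = 25 doses, leaving 50.
Order the clinics by people reached per dose: Clinic L 18 > Clinic B 13 > Clinic M 10 > Clinic C 7.
Clinic L: +25 to 35 (cap) — 25 left.
Only 25 left; Clinic B takes them to reach 35.
Total = 13×35 + 18×35 + 10×5 = 1135.

1135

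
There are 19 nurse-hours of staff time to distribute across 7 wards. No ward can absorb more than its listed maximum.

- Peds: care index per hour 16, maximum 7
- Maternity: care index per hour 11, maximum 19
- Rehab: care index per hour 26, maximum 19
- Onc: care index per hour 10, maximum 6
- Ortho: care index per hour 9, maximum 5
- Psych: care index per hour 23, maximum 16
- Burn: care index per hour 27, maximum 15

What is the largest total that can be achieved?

Rank by care index per hour: Burn 27 > Rehab 26 > Psych 23 > Peds 16 > Maternity 11 > Onc 10 > Ortho 9.
Burn takes 15 to reach its cap of 15 — 4 left.
Rehab: +4 (room for 19) → 4. Pool exhausted.
Total = 26×4 + 27×15 = 509.

509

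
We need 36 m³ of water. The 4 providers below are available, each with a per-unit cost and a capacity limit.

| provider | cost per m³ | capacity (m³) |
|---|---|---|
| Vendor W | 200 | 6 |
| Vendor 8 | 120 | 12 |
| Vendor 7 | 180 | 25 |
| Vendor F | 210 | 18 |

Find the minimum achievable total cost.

Fill from the cheapest provider first.
Take 12 from Vendor 8 at 120 → need 24 more.
Take 24 from Vendor 7 at 180 to finish.
Vendor W, Vendor F: unused.
Cost = 12×120 + 24×180 = 5760.

5760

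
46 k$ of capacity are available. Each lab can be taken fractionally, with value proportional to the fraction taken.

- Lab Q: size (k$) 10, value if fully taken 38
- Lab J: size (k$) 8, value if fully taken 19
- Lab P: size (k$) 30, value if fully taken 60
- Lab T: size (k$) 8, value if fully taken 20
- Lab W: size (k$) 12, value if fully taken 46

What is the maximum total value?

139

Best value per unit of size first: Lab W 46/12≈3.83, Lab Q 38/10≈3.8, Lab T 20/8≈2.5, Lab J 19/8≈2.38, Lab P 60/30≈2.
Take all of Lab W (12 k$, value 46) → 34 k$ left.
Take all of Lab Q (10 k$, value 38) → 24 k$ left.
All 8 k$ of Lab T fit (value 20) → 16 remain.
All 8 k$ of Lab J fit (value 19) → 8 remain.
Fill the last 8 k$ with part of Lab P: 8/30 of it earns 16.
Total value = 139.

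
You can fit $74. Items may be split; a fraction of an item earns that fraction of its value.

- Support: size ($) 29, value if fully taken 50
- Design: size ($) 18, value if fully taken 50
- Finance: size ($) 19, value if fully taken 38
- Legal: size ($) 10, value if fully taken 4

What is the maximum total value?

141.2

Sort by value density: Design 50/18≈2.78, Finance 38/19≈2, Support 50/29≈1.72, Legal 4/10≈0.4.
Design: take in full, 18 $ for value 50 — 56 left.
Finance: take in full, 19 $ for value 38 — 37 left.
All 29 $ of Support fit (value 50) — 8 remain.
Only 8 $ remain; take 8/10 of Legal for value 4×8/10 = 3.2.
Total value = 141.2.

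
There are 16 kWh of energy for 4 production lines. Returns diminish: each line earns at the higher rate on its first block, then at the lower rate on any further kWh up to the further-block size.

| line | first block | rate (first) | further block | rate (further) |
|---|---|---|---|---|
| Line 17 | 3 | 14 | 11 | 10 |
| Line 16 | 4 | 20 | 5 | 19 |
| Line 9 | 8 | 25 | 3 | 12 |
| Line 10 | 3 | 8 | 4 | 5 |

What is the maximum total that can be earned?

Rank every tier by rate: Line 9/tier1 25 > Line 16/tier1 20 > Line 16/tier2 19 > Line 17/tier1 14 > Line 9/tier2 12 > Line 17/tier2 10 > Line 10/tier1 8 > Line 10/tier2 5.
Fill Line 9 tier1 block (8 at 25) — 8 left.
Line 16/tier1 (20): +4 — 4 left.
Line 16/tier2: +4 of 5 at 19; pool empty.
Total = 25×8 + 20×4 + 19×4 = 356.

356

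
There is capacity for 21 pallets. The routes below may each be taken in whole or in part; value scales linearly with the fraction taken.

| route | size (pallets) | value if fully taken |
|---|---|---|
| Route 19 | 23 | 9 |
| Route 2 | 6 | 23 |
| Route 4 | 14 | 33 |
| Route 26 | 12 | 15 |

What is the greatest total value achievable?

Sort by value density: Route 2 23/6≈3.83, Route 4 33/14≈2.36, Route 26 15/12≈1.25, Route 19 9/23≈0.391.
All 6 pallets of Route 2 fit (value 23) → 15 remain.
All 14 pallets of Route 4 fit (value 33) → 1 remain.
Fill the last 1 pallets with part of Route 26: 1/12 of it earns 1.25.
Total value = 57.25.

57.25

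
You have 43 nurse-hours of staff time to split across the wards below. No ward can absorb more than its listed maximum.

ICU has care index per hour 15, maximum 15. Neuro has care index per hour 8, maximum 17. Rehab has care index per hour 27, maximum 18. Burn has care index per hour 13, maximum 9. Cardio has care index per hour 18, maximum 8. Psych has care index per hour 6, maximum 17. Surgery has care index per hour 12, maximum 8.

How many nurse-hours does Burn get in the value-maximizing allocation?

2

Rank by care index per hour: Rehab 27 > Cardio 18 > ICU 15 > Burn 13 > Surgery 12 > Neuro 8 > Psych 6.
Rehab takes 18 to reach its cap of 18 — 25 left.
Cardio takes 8 to reach its cap of 8 — 17 left.
ICU: +15 to 15 (cap) — 2 left.
Burn has room for 9 but only 2 remain, so it gets 2.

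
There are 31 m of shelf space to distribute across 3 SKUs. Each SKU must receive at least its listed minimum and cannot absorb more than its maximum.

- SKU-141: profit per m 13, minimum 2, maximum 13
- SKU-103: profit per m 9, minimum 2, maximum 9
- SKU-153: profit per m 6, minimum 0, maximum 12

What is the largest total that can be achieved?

304

Meeting every minimum uses 2+2+0 = 4 m, leaving 27.
Order the SKUs by profit per m: SKU-141 13 > SKU-103 9 > SKU-153 6.
SKU-141: +11 to 13 (cap) ; 16 left.
Give SKU-103 7 more to hit its cap of 9 ; 9 left.
Only 9 left; SKU-153 takes them to reach 9.
Total = 13×13 + 9×9 + 6×9 = 304.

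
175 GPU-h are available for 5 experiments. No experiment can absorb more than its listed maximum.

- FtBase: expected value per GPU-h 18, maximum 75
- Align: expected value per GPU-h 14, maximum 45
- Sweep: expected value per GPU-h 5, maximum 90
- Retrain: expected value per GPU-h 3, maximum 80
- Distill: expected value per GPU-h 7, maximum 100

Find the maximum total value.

Highest expected value per GPU-h first: FtBase 18 > Align 14 > Distill 7 > Sweep 5 > Retrain 3.
Give FtBase 75 to hit its cap of 75 → 100 left.
Align: +45 to 45 (cap) → 55 left.
Distill: +55 (room for 100) → 55. Pool exhausted.
Total = 18×75 + 14×45 + 7×55 = 2365.

2365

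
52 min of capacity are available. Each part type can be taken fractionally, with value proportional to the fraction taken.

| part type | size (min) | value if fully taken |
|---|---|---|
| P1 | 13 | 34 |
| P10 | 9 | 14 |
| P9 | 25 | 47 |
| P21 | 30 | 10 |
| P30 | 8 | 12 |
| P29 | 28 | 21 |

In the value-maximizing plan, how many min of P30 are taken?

Sort by value density: P1 34/13≈2.62, P9 47/25≈1.88, P10 14/9≈1.56, P30 12/8≈1.5, P29 21/28≈0.75, P21 10/30≈0.333.
P1: take in full, 13 min for value 34 — 39 left.
All 25 min of P9 fit (value 47) — 14 remain.
P10: take in full, 9 min for value 14 — 5 left.
Only 5 min remain; take 5/8 of P30 for value 12×5/8 = 7.5.

5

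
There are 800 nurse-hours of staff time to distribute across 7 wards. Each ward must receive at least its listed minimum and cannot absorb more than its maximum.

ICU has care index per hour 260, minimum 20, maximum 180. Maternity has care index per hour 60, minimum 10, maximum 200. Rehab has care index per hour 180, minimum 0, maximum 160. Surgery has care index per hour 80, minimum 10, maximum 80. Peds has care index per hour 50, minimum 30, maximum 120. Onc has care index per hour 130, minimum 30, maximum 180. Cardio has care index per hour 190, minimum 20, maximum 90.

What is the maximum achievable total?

128800

Meeting every minimum uses 20+10+0+10+30+30+20 = 120 nurse-hours, leaving 680.
Rank by care index per hour: ICU 260 > Cardio 190 > Rehab 180 > Onc 130 > Surgery 80 > Maternity 60 > Peds 50.
ICU: +160 to 180 (cap) — 520 left.
Cardio: +70 to 90 (cap) — 450 left.
Rehab: +160 to 160 (cap) — 290 left.
Give Onc 150 more to hit its cap of 180 — 140 left.
Surgery: +70 to 80 (cap) — 70 left.
Maternity has room for 190 more but only 70 remain, so it gets 80.
Total = 260×180 + 60×80 + 180×160 + 80×80 + 50×30 + 130×180 + 190×90 = 128800.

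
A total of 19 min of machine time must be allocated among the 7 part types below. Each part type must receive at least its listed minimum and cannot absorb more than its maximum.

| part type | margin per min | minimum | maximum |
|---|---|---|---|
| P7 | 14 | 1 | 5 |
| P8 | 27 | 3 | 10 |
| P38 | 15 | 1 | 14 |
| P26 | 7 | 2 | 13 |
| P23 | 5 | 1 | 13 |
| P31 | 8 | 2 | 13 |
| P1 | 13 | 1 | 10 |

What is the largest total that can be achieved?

362

Meeting every minimum uses 1+3+1+2+1+2+1 = 11 min, leaving 8.
Highest margin per min first: P8 27 > P38 15 > P7 14 > P1 13 > P31 8 > P26 7 > P23 5.
Give P8 7 more to hit its cap of 10 ; 1 left.
P38 has room for 13 more but only 1 remain, so it gets 2.
Total = 14×1 + 27×10 + 15×2 + 7×2 + 5×1 + 8×2 + 13×1 = 362.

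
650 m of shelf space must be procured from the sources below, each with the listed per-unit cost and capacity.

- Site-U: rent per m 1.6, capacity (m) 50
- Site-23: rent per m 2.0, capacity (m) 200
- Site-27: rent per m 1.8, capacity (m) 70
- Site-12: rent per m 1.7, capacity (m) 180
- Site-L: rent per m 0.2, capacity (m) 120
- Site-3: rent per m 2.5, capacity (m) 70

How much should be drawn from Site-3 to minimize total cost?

30

Fill from the cheapest source first.
Site-L at 0.2: take all 120 m → 530 still needed.
Site-U (1.6): use full 50 → 480 m to go.
Site-12 at 1.7: take all 180 m → 300 still needed.
Take 70 from Site-27 at 1.8 → need 230 more.
Site-23 at 2.0: take all 200 m → 30 still needed.
Site-3 (2.5): take the remaining 30 → done.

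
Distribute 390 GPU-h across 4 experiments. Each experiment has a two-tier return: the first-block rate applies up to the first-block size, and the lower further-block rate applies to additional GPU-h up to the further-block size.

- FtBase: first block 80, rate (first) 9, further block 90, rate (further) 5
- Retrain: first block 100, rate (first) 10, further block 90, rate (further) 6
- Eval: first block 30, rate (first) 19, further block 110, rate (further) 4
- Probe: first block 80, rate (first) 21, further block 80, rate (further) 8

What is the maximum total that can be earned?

4730

Treat each block as its own option and order by rate: Probe/first 21 > Eval/first 19 > Retrain/first 10 > FtBase/first 9 > Probe/second 8 > Retrain/second 6 > FtBase/second 5 > Eval/second 4.
Probe/first (21): +80 ; 310 left.
Fill Eval first block (30 at 19) ; 280 left.
Retrain/first (10): +100 ; 180 left.
Fill FtBase first block (80 at 9) ; 100 left.
Probe/second (8): +80 ; 20 left.
20 remain; put them into Retrain second at 6.
Total = 21×80 + 19×30 + 10×100 + 9×80 + 8×80 + 6×20 = 4730.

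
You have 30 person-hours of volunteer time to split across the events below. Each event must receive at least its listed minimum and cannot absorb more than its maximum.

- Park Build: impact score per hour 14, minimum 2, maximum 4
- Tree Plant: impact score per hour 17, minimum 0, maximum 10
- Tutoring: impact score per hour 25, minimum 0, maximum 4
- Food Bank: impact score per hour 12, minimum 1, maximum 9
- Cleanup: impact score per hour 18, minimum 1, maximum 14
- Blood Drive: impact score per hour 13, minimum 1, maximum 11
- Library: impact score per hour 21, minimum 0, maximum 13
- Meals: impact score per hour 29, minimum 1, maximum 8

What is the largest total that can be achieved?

Meeting every minimum uses 2+0+0+1+1+1+0+1 = 6 person-hours, leaving 24.
Rank by impact score per hour: Meals 29 > Tutoring 25 > Library 21 > Cleanup 18 > Tree Plant 17 > Park Build 14 > Blood Drive 13 > Food Bank 12.
Give Meals 7 more to hit its cap of 8 ; 17 left.
Tutoring takes 4 more to reach its cap of 4 ; 13 left.
Library: +13 to 13 (cap) ; 0 left.
Total = 14×2 + 25×4 + 12×1 + 18×1 + 13×1 + 21×13 + 29×8 = 676.

676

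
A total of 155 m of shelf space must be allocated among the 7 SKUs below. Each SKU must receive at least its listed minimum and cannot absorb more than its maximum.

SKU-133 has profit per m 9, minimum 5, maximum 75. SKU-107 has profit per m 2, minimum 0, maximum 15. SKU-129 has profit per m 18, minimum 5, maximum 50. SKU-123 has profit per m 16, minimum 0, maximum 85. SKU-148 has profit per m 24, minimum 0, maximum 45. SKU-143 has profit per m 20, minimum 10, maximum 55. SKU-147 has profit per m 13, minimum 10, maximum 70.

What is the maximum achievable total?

Meeting every minimum uses 5+0+5+0+0+10+10 = 30 m, leaving 125.
Rank by profit per m: SKU-148 24 > SKU-143 20 > SKU-129 18 > SKU-123 16 > SKU-147 13 > SKU-133 9 > SKU-107 2.
SKU-148: +45 to 45 (cap) ; 80 left.
SKU-143: +45 to 55 (cap) ; 35 left.
SKU-129: +35 (room for 45) → 40. Pool exhausted.
Total = 9×5 + 18×40 + 24×45 + 20×55 + 13×10 = 3075.

3075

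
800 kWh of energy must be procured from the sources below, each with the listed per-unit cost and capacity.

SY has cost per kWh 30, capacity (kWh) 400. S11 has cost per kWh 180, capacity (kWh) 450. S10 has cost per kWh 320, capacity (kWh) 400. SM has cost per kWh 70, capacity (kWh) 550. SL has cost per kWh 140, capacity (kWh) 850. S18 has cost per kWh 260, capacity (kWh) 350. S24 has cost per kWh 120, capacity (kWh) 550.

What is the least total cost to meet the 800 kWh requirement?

Use sources in increasing cost order.
SY (30): use full 400 — 400 kWh to go.
SM at 70: take 400 of its 550 — requirement met.
S24, SL, S11, S18, S10: unused.
Cost = 400×30 + 400×70 = 40000.

40000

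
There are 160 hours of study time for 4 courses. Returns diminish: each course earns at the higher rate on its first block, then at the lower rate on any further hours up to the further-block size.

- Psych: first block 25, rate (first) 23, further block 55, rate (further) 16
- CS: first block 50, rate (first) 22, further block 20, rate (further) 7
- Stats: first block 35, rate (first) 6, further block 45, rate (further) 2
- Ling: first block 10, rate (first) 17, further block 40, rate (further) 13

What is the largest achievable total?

2985

Rank every tier by rate: Psych/tier1 23 > CS/tier1 22 > Ling/tier1 17 > Psych/tier2 16 > Ling/tier2 13 > CS/tier2 7 > Stats/tier1 6 > Stats/tier2 2.
Psych/tier1 (23): +25 ; 135 left.
CS/tier1 (22): +50 ; 85 left.
Fill Ling tier1 block (10 at 17) ; 75 left.
Psych/tier2 (16): +55 ; 20 left.
20 remain; put them into Ling tier2 at 13.
Total = 23×25 + 22×50 + 17×10 + 16×55 + 13×20 = 2985.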